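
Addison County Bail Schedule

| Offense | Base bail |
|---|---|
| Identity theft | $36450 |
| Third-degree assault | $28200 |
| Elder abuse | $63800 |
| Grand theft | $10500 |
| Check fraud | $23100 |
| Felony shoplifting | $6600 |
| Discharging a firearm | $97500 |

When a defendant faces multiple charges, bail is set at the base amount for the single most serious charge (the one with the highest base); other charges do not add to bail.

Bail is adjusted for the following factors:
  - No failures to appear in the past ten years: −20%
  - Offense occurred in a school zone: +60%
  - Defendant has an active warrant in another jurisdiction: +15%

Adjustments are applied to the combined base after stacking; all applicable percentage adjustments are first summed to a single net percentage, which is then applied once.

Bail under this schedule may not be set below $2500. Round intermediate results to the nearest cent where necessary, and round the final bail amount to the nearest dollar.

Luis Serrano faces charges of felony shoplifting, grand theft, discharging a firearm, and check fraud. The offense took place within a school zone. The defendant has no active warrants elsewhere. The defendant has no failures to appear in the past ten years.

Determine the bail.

Base amounts from the schedule: felony shoplifting $6600; grand theft $10500; discharging a firearm $97500; check fraud $23100.
Stacking rule: use the highest base only. Highest is discharging a firearm at $97500. Combined base = $97500.
Net percentage adjustment: −20% +60% = +40%. $97500 × 1.4 = $136500.
$136500 is at or above the $2500 minimum.

$136500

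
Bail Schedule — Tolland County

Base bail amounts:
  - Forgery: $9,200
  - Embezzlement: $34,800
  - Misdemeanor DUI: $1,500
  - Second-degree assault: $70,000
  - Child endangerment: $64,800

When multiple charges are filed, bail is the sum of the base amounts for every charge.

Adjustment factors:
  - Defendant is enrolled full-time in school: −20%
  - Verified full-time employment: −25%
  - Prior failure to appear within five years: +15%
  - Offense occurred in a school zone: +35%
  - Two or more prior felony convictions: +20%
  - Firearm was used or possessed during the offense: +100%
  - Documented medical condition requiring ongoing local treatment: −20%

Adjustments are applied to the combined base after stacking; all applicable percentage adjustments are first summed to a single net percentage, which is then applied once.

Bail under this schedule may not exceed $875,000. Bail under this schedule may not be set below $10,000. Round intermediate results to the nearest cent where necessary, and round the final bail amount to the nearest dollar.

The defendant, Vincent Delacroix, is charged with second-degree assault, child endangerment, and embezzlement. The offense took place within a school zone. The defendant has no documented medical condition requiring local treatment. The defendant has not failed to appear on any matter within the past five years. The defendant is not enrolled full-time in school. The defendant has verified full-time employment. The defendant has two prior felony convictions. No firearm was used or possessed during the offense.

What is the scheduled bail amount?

Base amounts from the schedule: second-degree assault $70,000; child endangerment $64,800; embezzlement $34,800.
Stacking rule: sum of all bases. $70,000 + $64,800 + $34,800 = $169,600.
Net percentage adjustment: −25% +35% +20% = +30%. $169,600 × 1.3 = $220,480.
$220,480 is within the $875,000 maximum.
$220,480 is at or above the $10,000 minimum.

$220,480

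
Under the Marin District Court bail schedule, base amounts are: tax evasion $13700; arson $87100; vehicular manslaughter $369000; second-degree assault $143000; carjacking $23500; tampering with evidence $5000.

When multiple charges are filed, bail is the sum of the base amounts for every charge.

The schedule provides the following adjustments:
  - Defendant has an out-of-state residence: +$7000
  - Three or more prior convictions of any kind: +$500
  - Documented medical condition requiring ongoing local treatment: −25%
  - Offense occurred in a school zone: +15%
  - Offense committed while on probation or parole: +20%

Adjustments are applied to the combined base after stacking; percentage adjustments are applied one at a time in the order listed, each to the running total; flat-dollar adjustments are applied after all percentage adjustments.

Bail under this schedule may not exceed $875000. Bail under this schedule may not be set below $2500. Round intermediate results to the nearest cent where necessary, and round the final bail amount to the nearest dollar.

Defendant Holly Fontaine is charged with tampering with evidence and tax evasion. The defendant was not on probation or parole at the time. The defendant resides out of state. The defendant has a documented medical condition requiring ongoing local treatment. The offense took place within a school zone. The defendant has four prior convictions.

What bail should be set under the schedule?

$23629

Base amounts from the schedule: tampering with evidence $5000; tax evasion $13700.
Stacking rule: sum of all bases. $5000 + $13700 = $18700.
Documented medical condition requiring ongoing local treatment (−25%): $18700 × 0.75 = $14025.
Offense occurred in a school zone (+15%): $14025 × 1.15 = $16128.75.
Defendant has an out-of-state residence (+$7000 flat): $16128.75 + $7000 = $23128.75.
Three or more prior convictions of any kind (+$500 flat): $23128.75 + $500 = $23628.75.
$23628.75 is within the $875000 maximum.
$23628.75 is at or above the $2500 minimum.
Rounded to the nearest dollar: $23629.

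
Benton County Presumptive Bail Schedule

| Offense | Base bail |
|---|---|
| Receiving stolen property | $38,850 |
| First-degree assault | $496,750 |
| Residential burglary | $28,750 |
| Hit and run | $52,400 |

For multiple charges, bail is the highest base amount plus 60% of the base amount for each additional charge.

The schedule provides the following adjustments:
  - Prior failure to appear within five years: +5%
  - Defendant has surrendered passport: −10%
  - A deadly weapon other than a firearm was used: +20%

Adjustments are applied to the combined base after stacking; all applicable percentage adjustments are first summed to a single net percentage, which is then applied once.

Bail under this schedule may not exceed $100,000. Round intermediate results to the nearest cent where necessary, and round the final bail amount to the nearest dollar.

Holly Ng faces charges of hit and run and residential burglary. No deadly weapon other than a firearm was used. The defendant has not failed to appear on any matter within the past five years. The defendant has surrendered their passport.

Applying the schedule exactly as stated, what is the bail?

Base amounts from the schedule: hit and run $52,400; residential burglary $28,750.
Stacking rule: highest base plus 60% of each additional charge. Highest is hit and run at $52,400. Additional: $28,750 × 60% = $17,250. Combined base = $52,400 + $17,250 = $69,650.
Defendant has surrendered passport (−10%): $69,650 × 0.9 = $62,685.
$62,685 is within the $100,000 maximum.

$62,685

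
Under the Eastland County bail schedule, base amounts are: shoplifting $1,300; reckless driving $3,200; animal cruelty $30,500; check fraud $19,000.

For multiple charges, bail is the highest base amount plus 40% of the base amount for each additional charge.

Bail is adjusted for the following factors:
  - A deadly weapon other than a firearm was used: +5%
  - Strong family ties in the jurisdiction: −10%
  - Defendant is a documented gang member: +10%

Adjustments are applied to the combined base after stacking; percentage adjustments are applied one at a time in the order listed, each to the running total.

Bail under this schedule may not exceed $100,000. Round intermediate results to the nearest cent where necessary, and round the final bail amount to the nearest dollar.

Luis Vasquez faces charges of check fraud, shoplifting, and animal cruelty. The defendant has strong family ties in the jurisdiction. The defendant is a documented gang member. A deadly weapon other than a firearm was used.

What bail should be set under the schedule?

$40,145

Base amounts from the schedule: check fraud $19,000; shoplifting $1,300; animal cruelty $30,500.
Stacking rule: highest base plus 40% of each additional charge. Highest is animal cruelty at $30,500. Additional: $19,000 × 40% = $7,600; $1,300 × 40% = $520. Combined base = $30,500 + $8,120 = $38,620.
A deadly weapon other than a firearm was used (+5%): $38,620 × 1.05 = $40,551.
Strong family ties in the jurisdiction (−10%): $40,551 × 0.9 = $36,495.90.
Defendant is a documented gang member (+10%): $36,495.90 × 1.1 = $40,145.49.
$40,145.49 is within the $100,000 maximum.
Rounded to the nearest dollar: $40,145.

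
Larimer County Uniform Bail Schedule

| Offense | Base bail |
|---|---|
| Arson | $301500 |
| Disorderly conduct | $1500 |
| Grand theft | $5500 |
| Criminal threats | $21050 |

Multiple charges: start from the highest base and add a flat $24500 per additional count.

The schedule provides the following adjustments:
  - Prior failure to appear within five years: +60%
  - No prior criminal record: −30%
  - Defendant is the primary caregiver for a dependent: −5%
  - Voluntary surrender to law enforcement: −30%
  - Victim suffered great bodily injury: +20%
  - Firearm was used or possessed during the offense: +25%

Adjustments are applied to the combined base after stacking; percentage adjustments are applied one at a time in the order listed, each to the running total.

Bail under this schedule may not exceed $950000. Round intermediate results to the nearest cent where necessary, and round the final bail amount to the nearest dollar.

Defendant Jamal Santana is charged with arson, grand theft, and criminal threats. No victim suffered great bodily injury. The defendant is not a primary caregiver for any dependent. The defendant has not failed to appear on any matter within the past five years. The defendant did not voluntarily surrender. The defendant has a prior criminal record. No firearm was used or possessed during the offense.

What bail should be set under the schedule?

$350500

Base amounts from the schedule: arson $301500; grand theft $5500; criminal threats $21050.
Stacking rule: highest base plus $24500 per additional charge. Highest is arson at $301500; 2 additional charges → +$49000. Combined base = $350500.
No adjustment factors apply to this defendant.
$350500 is within the $950000 maximum.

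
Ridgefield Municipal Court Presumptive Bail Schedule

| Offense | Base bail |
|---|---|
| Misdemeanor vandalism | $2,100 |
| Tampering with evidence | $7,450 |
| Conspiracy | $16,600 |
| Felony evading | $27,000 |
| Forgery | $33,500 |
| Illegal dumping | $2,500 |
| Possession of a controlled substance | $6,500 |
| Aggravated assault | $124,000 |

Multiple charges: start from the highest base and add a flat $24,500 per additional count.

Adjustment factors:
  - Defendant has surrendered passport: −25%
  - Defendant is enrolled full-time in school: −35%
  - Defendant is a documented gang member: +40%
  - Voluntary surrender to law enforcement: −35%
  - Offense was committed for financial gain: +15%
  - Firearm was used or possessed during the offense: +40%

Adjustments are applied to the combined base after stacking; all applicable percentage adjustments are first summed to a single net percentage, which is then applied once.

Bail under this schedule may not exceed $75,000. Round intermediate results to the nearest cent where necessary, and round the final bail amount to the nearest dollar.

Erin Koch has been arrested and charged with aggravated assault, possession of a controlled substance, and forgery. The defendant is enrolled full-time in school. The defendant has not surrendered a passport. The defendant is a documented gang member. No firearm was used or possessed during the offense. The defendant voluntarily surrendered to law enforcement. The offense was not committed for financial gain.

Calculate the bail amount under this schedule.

Base amounts from the schedule: aggravated assault $124,000; possession of a controlled substance $6,500; forgery $33,500.
Stacking rule: highest base plus $24,500 per additional charge. Highest is aggravated assault at $124,000; 2 additional charges → +$49,000. Combined base = $173,000.
Net percentage adjustment: −35% +40% −35% = −30%. $173,000 × 0.7 = $121,100.
Result $121,100 exceeds the maximum of $75,000; bail is capped at $75,000.

$75,000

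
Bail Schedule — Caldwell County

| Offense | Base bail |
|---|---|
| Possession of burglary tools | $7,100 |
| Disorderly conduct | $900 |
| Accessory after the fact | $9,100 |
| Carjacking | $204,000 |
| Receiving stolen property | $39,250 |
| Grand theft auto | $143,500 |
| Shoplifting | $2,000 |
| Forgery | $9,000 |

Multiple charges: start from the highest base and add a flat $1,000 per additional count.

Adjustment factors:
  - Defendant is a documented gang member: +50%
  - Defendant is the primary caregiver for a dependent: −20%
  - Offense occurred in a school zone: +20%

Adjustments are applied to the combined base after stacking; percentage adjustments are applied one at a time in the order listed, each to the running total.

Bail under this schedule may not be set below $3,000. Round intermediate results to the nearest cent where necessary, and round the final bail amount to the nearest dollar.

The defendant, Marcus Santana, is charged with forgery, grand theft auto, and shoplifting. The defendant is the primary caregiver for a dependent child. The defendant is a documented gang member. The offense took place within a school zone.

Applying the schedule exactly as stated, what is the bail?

$209,520

Base amounts from the schedule: forgery $9,000; grand theft auto $143,500; shoplifting $2,000.
Stacking rule: highest base plus $1,000 per additional charge. Highest is grand theft auto at $143,500; 2 additional charges → +$2,000. Combined base = $145,500.
Defendant is a documented gang member (+50%): $145,500 × 1.5 = $218,250.
Defendant is the primary caregiver for a dependent (−20%): $218,250 × 0.8 = $174,600.
Offense occurred in a school zone (+20%): $174,600 × 1.2 = $209,520.
$209,520 is at or above the $3,000 minimum.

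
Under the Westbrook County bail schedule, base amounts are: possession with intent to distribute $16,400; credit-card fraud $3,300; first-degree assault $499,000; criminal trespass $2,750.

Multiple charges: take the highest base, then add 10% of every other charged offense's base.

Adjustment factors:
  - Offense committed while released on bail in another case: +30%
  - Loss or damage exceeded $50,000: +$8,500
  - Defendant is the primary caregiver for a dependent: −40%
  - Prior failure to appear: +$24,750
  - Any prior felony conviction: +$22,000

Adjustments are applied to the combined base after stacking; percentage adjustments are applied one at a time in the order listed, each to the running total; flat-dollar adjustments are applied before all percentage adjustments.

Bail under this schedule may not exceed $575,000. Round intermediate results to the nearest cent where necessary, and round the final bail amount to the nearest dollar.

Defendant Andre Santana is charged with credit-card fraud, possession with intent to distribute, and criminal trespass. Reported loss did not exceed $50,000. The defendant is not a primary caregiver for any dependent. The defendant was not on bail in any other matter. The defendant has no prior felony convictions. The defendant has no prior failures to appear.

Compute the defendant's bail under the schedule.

$17,005

Base amounts from the schedule: credit-card fraud $3,300; possession with intent to distribute $16,400; criminal trespass $2,750.
Stacking rule: highest base plus 10% of each additional charge. Highest is possession with intent to distribute at $16,400. Additional: $3,300 × 10% = $330; $2,750 × 10% = $275. Combined base = $16,400 + $605 = $17,005.
No adjustment factors apply to this defendant.
$17,005 is within the $575,000 maximum.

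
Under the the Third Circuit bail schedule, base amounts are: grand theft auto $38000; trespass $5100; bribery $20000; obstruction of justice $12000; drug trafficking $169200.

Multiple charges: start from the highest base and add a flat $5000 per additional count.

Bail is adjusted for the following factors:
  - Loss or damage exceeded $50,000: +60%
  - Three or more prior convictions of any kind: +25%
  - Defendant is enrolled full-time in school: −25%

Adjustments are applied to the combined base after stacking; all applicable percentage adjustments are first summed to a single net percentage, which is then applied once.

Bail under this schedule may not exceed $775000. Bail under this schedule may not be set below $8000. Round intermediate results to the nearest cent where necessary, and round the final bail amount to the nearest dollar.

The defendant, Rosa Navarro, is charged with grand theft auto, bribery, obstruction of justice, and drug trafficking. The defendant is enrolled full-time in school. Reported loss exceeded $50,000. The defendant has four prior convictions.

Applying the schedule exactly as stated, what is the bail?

Base amounts from the schedule: grand theft auto $38000; bribery $20000; obstruction of justice $12000; drug trafficking $169200.
Stacking rule: highest base plus $5000 per additional charge. Highest is drug trafficking at $169200; 3 additional charges → +$15000. Combined base = $184200.
Net percentage adjustment: +60% +25% −25% = +60%. $184200 × 1.6 = $294720.
$294720 is within the $775000 maximum.
$294720 is at or above the $8000 minimum.

$294720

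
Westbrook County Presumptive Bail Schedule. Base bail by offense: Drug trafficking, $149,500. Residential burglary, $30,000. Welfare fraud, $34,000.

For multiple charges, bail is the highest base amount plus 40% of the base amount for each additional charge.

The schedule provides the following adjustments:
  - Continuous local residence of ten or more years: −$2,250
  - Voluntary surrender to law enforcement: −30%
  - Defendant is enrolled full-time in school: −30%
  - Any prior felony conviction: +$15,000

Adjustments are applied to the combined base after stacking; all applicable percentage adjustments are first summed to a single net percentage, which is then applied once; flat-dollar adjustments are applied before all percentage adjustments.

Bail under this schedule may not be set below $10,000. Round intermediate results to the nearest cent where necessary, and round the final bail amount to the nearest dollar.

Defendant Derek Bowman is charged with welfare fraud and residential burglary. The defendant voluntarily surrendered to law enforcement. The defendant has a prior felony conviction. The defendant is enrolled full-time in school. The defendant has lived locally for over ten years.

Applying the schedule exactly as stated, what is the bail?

$23,500

Base amounts from the schedule: welfare fraud $34,000; residential burglary $30,000.
Stacking rule: highest base plus 40% of each additional charge. Highest is welfare fraud at $34,000. Additional: $30,000 × 40% = $12,000. Combined base = $34,000 + $12,000 = $46,000.
Continuous local residence of ten or more years (−$2,250 flat): $46,000 − $2,250 = $43,750.
Any prior felony conviction (+$15,000 flat): $43,750 + $15,000 = $58,750.
Net percentage adjustment: −30% −30% = −60%. $58,750 × 0.4 = $23,500.
$23,500 is at or above the $10,000 minimum.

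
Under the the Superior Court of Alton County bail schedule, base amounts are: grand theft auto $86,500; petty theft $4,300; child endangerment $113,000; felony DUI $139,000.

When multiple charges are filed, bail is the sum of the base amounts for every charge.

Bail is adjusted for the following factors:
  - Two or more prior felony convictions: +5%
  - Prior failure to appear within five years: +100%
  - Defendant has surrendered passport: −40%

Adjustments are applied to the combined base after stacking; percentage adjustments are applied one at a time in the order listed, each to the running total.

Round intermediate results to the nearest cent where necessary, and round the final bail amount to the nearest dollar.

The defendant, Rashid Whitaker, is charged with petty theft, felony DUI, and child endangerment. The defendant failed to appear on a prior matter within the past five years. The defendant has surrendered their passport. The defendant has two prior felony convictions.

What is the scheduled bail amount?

$322,938

Base amounts from the schedule: petty theft $4,300; felony DUI $139,000; child endangerment $113,000.
Stacking rule: sum of all bases. $4,300 + $139,000 + $113,000 = $256,300.
Two or more prior felony convictions (+5%): $256,300 × 1.05 = $269,115.
Prior failure to appear within five years (+100%): $269,115 × 2 = $538,230.
Defendant has surrendered passport (−40%): $538,230 × 0.6 = $322,938.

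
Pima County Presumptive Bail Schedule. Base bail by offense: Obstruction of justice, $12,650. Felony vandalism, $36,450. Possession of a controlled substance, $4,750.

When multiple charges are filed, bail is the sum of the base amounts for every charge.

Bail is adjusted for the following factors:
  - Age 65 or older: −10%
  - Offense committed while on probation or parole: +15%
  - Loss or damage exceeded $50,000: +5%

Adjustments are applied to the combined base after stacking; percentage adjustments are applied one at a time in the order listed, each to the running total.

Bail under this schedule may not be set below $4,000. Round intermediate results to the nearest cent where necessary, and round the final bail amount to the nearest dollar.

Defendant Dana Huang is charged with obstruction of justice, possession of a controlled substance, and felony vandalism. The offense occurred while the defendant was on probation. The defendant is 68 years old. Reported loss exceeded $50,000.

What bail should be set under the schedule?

$58,521

Base amounts from the schedule: obstruction of justice $12,650; possession of a controlled substance $4,750; felony vandalism $36,450.
Stacking rule: sum of all bases. $12,650 + $4,750 + $36,450 = $53,850.
Age 65 or older (−10%): $53,850 × 0.9 = $48,465.
Offense committed while on probation or parole (+15%): $48,465 × 1.15 = $55,734.75.
Loss or damage exceeded $50,000 (+5%): $55,734.75 × 1.05 = $58,521.49.
$58,521.49 is at or above the $4,000 minimum.
Rounded to the nearest dollar: $58,521.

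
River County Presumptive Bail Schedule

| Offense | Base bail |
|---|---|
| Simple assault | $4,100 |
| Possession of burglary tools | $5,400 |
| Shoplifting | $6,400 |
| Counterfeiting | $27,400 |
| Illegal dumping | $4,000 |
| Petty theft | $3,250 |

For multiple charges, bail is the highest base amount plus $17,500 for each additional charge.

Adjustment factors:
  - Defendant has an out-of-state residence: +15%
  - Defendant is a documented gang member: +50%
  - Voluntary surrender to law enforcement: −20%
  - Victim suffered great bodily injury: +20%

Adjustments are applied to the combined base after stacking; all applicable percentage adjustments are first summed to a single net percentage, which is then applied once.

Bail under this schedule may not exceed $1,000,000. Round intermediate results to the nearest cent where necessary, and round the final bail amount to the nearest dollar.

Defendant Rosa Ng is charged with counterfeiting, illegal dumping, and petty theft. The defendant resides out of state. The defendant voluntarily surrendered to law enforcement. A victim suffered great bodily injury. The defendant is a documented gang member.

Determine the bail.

$102,960

Base amounts from the schedule: counterfeiting $27,400; illegal dumping $4,000; petty theft $3,250.
Stacking rule: highest base plus $17,500 per additional charge. Highest is counterfeiting at $27,400; 2 additional charges → +$35,000. Combined base = $62,400.
Net percentage adjustment: +15% +50% −20% +20% = +65%. $62,400 × 1.65 = $102,960.
$102,960 is within the $1,000,000 maximum.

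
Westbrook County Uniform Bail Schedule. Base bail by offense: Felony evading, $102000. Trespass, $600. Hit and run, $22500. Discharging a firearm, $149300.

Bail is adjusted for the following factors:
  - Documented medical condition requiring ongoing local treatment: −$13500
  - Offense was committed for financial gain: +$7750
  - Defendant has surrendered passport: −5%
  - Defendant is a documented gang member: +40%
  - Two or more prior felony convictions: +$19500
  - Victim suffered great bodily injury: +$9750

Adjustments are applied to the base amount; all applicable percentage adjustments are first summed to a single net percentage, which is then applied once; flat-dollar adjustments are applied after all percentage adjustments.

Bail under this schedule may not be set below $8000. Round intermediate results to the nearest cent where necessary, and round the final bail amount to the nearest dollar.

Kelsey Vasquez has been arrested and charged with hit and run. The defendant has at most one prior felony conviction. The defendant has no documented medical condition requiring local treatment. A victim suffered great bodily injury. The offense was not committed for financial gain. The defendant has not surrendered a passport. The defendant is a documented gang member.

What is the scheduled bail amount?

$41250

Base amounts from the schedule: hit and run $22500.
Single charge. Combined base = $22500.
Defendant is a documented gang member (+40%): $22500 × 1.4 = $31500.
Victim suffered great bodily injury (+$9750 flat): $31500 + $9750 = $41250.
$41250 is at or above the $8000 minimum.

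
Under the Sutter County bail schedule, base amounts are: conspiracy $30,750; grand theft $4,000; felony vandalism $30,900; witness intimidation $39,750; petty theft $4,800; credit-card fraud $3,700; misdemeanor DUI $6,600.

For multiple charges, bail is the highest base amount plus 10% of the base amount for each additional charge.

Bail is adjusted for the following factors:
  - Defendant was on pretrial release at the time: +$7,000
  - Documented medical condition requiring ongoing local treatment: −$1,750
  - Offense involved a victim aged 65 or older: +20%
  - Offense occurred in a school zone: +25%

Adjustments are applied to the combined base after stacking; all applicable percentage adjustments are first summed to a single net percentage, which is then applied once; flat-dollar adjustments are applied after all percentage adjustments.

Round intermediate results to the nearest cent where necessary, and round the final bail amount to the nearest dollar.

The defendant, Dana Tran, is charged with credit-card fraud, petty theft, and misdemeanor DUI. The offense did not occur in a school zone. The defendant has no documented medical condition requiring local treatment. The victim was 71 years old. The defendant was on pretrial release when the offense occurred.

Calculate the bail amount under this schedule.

$15,940

Base amounts from the schedule: credit-card fraud $3,700; petty theft $4,800; misdemeanor DUI $6,600.
Stacking rule: highest base plus 10% of each additional charge. Highest is misdemeanor DUI at $6,600. Additional: $3,700 × 10% = $370; $4,800 × 10% = $480. Combined base = $6,600 + $850 = $7,450.
Offense involved a victim aged 65 or older (+20%): $7,450 × 1.2 = $8,940.
Defendant was on pretrial release at the time (+$7,000 flat): $8,940 + $7,000 = $15,940.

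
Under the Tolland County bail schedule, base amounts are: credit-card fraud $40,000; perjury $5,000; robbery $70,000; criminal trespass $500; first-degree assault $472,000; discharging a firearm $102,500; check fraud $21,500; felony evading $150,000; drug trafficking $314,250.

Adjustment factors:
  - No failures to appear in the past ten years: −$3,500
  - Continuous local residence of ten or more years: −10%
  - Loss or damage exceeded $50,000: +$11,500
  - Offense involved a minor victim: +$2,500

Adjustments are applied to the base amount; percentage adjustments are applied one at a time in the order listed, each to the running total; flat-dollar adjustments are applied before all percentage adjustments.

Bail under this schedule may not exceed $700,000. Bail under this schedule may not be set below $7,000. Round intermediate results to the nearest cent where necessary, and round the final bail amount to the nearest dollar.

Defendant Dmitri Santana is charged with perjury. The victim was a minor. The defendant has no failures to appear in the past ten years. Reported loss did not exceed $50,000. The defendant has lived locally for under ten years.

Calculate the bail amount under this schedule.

Base amounts from the schedule: perjury $5,000.
Single charge. Combined base = $5,000.
No failures to appear in the past ten years (−$3,500 flat): $5,000 − $3,500 = $1,500.
Offense involved a minor victim (+$2,500 flat): $1,500 + $2,500 = $4,000.
$4,000 is within the $700,000 maximum.
Result $4,000 is below the minimum of $7,000; bail is set at the minimum $7,000.

$7,000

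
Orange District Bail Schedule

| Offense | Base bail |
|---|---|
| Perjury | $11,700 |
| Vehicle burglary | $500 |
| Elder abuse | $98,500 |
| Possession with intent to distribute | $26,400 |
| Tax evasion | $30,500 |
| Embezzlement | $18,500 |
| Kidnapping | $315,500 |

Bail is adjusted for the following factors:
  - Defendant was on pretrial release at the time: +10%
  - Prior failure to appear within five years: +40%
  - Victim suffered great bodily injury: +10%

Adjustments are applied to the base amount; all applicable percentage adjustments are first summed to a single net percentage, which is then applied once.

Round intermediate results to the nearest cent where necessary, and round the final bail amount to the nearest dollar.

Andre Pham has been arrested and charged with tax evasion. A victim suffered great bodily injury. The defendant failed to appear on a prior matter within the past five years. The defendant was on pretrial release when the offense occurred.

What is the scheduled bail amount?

Base amounts from the schedule: tax evasion $30,500.
Single charge. Combined base = $30,500.
Net percentage adjustment: +10% +40% +10% = +60%. $30,500 × 1.6 = $48,800.

$48,800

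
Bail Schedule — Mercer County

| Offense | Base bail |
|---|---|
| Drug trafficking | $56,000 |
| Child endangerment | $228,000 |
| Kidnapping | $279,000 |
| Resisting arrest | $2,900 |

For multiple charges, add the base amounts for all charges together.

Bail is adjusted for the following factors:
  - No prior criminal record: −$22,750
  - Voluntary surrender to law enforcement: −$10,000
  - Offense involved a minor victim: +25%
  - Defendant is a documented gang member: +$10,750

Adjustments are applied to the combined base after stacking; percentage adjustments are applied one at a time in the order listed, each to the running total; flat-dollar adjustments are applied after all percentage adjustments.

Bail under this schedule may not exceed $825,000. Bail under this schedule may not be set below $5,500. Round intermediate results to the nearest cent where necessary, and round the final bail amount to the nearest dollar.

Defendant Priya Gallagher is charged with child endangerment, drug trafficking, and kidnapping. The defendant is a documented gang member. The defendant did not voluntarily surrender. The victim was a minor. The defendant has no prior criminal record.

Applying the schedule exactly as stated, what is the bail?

$691,750

Base amounts from the schedule: child endangerment $228,000; drug trafficking $56,000; kidnapping $279,000.
Stacking rule: sum of all bases. $228,000 + $56,000 + $279,000 = $563,000.
Offense involved a minor victim (+25%): $563,000 × 1.25 = $703,750.
No prior criminal record (−$22,750 flat): $703,750 − $22,750 = $681,000.
Defendant is a documented gang member (+$10,750 flat): $681,000 + $10,750 = $691,750.
$691,750 is within the $825,000 maximum.
$691,750 is at or above the $5,500 minimum.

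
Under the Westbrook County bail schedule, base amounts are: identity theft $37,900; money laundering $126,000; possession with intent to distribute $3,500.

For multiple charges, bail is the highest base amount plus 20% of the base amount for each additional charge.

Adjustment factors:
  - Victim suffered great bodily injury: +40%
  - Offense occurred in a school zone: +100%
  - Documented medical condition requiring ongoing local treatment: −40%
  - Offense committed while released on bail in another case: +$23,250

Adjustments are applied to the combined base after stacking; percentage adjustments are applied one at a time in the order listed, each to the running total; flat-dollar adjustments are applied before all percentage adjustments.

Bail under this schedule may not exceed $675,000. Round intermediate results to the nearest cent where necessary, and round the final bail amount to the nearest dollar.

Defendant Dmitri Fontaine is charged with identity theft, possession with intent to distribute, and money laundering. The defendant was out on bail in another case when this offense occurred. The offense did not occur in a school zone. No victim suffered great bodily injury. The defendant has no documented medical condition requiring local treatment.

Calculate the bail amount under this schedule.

Base amounts from the schedule: identity theft $37,900; possession with intent to distribute $3,500; money laundering $126,000.
Stacking rule: highest base plus 20% of each additional charge. Highest is money laundering at $126,000. Additional: $37,900 × 20% = $7,580; $3,500 × 20% = $700. Combined base = $126,000 + $8,280 = $134,280.
Offense committed while released on bail in another case (+$23,250 flat): $134,280 + $23,250 = $157,530.
$157,530 is within the $675,000 maximum.

$157,530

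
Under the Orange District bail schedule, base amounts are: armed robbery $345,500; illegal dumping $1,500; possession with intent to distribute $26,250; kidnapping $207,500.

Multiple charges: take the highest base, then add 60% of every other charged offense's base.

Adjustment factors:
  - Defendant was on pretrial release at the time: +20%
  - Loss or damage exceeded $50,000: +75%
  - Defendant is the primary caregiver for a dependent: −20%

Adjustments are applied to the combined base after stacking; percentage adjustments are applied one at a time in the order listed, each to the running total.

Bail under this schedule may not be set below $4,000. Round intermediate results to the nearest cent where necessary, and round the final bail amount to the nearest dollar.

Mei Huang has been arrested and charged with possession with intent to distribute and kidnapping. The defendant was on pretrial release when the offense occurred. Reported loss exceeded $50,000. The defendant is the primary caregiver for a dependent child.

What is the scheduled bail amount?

$375,060

Base amounts from the schedule: possession with intent to distribute $26,250; kidnapping $207,500.
Stacking rule: highest base plus 60% of each additional charge. Highest is kidnapping at $207,500. Additional: $26,250 × 60% = $15,750. Combined base = $207,500 + $15,750 = $223,250.
Defendant was on pretrial release at the time (+20%): $223,250 × 1.2 = $267,900.
Loss or damage exceeded $50,000 (+75%): $267,900 × 1.75 = $468,825.
Defendant is the primary caregiver for a dependent (−20%): $468,825 × 0.8 = $375,060.
$375,060 is at or above the $4,000 minimum.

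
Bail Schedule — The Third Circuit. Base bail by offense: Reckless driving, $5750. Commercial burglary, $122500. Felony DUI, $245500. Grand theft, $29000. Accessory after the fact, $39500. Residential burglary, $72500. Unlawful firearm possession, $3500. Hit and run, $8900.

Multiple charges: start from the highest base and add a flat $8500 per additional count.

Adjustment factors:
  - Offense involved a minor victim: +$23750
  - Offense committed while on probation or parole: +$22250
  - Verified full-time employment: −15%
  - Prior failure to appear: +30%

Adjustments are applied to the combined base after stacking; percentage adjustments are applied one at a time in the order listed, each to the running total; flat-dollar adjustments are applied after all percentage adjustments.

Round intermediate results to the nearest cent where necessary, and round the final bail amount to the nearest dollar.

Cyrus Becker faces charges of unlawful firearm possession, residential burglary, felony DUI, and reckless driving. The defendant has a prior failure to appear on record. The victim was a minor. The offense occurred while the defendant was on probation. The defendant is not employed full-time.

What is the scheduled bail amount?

$398300

Base amounts from the schedule: unlawful firearm possession $3500; residential burglary $72500; felony DUI $245500; reckless driving $5750.
Stacking rule: highest base plus $8500 per additional charge. Highest is felony DUI at $245500; 3 additional charges → +$25500. Combined base = $271000.
Prior failure to appear (+30%): $271000 × 1.3 = $352300.
Offense involved a minor victim (+$23750 flat): $352300 + $23750 = $376050.
Offense committed while on probation or parole (+$22250 flat): $376050 + $22250 = $398300.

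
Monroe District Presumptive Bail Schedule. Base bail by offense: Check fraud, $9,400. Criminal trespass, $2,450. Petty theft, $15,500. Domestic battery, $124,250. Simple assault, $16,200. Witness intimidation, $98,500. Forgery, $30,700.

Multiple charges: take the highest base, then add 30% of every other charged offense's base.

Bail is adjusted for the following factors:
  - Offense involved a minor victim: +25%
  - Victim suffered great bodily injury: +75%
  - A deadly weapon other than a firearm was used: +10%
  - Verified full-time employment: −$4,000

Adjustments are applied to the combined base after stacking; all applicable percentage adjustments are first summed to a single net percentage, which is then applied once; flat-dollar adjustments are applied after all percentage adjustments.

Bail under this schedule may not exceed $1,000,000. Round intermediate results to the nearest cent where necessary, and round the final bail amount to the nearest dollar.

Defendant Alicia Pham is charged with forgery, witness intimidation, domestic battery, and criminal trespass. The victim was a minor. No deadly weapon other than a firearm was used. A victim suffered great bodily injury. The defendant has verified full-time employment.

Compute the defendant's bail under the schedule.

Base amounts from the schedule: forgery $30,700; witness intimidation $98,500; domestic battery $124,250; criminal trespass $2,450.
Stacking rule: highest base plus 30% of each additional charge. Highest is domestic battery at $124,250. Additional: $30,700 × 30% = $9,210; $98,500 × 30% = $29,550; $2,450 × 30% = $735. Combined base = $124,250 + $39,495 = $163,745.
Net percentage adjustment: +25% +75% = +100%. $163,745 × 2 = $327,490.
Verified full-time employment (−$4,000 flat): $327,490 − $4,000 = $323,490.
$323,490 is within the $1,000,000 maximum.

$323,490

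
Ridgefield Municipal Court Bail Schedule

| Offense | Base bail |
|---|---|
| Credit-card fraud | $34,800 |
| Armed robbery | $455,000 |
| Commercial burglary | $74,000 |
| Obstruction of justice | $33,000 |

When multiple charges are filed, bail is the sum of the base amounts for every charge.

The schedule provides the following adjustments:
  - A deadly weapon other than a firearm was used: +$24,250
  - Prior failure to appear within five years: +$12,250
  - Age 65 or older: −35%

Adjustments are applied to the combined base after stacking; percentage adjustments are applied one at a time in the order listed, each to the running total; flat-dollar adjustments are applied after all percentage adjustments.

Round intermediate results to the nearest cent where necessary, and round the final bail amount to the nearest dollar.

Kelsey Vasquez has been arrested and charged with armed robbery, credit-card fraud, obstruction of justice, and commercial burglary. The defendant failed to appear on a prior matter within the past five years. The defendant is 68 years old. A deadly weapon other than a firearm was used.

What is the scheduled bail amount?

$424,420

Base amounts from the schedule: armed robbery $455,000; credit-card fraud $34,800; obstruction of justice $33,000; commercial burglary $74,000.
Stacking rule: sum of all bases. $455,000 + $34,800 + $33,000 + $74,000 = $596,800.
Age 65 or older (−35%): $596,800 × 0.65 = $387,920.
A deadly weapon other than a firearm was used (+$24,250 flat): $387,920 + $24,250 = $412,170.
Prior failure to appear within five years (+$12,250 flat): $412,170 + $12,250 = $424,420.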